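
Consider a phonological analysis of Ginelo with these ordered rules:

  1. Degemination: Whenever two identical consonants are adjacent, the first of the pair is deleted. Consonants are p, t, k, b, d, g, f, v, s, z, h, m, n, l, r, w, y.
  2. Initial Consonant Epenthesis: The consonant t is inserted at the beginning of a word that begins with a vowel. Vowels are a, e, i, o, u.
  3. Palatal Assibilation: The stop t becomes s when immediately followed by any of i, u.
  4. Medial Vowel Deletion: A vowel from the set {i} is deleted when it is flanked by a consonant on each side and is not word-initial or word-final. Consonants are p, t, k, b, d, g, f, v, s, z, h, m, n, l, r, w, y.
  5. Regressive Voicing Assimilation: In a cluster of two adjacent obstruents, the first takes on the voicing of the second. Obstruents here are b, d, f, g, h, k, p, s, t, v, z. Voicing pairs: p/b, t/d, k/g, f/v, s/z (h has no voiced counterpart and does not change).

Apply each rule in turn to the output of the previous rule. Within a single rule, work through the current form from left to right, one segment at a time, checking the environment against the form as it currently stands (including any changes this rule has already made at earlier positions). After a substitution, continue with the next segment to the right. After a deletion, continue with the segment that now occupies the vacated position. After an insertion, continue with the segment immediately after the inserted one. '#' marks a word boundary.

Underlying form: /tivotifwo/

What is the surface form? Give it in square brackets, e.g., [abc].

[zvosfwo]

1 Degemination: no change — [tivotifwo]
2 Initial Consonant Epenthesis: no change — [tivotifwo]
3 Palatal Assibilation: [tivotifwo] → [sivosifwo]
4 Medial Vowel Deletion: [sivosifwo] → [svosfwo]
5 Regressive Voicing Assimilation: [svosfwo] → [zvosfwo]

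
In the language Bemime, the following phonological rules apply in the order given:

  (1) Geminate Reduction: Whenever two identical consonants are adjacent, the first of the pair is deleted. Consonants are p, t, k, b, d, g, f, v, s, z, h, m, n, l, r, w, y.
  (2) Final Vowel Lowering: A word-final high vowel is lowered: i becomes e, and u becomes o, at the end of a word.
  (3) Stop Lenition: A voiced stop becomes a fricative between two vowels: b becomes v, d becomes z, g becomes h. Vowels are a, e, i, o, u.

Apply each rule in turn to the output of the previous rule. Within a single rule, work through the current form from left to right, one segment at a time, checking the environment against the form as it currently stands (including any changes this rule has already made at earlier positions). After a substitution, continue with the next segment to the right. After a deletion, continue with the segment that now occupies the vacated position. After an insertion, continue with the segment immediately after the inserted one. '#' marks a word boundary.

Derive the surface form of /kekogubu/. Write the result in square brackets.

(1) Geminate Reduction: no change — [kekogubu]
(2) Final Vowel Lowering: [kekogubu] → [kekogubo]
(3) Stop Lenition: [kekogubo] → [kekohuvo]

[kekohuvo]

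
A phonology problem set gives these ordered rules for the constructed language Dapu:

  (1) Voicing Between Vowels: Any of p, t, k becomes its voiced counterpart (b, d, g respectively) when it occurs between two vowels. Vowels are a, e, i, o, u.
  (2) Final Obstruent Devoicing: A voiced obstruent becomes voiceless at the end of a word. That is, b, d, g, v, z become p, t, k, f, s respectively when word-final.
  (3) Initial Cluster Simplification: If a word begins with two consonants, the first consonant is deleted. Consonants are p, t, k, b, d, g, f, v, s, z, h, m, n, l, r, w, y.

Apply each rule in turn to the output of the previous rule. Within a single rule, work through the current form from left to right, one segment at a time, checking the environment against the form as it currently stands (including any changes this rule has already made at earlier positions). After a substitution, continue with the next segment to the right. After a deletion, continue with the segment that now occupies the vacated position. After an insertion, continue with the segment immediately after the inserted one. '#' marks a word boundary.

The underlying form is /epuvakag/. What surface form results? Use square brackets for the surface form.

[ebuvagak]

(1) Voicing Between Vowels: [epuvakag] → [ebuvagag]
(2) Final Obstruent Devoicing: [ebuvagag] → [ebuvagak]
(3) Initial Cluster Simplification: no change — [ebuvagak]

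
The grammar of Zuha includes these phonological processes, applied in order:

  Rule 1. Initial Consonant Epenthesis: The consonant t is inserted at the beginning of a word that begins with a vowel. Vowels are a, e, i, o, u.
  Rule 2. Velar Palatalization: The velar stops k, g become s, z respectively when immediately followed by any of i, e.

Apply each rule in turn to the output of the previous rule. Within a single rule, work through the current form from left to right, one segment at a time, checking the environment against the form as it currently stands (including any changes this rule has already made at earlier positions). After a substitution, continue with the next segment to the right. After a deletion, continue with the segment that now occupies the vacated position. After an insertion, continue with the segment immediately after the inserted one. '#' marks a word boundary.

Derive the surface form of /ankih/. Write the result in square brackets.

Rule 1 Initial Consonant Epenthesis: [ankih] → [tankih]
Rule 2 Velar Palatalization: [tankih] → [tansih]

[tansih]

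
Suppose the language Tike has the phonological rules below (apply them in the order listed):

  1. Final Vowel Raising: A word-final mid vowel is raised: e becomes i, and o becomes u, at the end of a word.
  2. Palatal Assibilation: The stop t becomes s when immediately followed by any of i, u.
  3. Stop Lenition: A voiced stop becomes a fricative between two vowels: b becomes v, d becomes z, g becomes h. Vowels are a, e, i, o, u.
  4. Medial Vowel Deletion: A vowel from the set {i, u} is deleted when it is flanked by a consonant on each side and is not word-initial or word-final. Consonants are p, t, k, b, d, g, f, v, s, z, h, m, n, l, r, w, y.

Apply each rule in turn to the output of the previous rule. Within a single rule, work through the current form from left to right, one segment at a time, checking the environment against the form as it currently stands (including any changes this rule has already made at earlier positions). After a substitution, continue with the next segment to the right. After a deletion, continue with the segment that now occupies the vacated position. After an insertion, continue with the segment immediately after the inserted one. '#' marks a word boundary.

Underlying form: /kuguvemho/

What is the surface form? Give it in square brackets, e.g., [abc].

1 Final Vowel Raising: [kuguvemho] → [kuguvemhu]
2 Palatal Assibilation: no change — [kuguvemhu]
3 Stop Lenition: [kuguvemhu] → [kuhuvemhu]
4 Medial Vowel Deletion: [kuhuvemhu] → [khvemhu]

[khvemhu]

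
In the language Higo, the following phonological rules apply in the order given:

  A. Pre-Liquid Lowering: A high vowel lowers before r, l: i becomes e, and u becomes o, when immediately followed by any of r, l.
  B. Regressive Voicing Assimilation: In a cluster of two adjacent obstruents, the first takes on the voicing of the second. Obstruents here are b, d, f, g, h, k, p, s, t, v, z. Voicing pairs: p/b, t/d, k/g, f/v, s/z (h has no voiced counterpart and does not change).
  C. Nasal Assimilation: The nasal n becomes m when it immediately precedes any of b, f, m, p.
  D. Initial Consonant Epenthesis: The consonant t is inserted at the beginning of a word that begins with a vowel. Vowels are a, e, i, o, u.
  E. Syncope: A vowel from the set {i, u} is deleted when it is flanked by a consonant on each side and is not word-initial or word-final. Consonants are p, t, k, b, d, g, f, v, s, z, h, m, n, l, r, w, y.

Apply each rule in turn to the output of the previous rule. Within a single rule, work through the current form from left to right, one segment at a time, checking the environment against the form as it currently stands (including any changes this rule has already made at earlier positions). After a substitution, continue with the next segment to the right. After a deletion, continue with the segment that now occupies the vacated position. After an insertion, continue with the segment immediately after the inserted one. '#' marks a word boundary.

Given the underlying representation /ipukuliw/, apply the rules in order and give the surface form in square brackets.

[tpkolw]

A Pre-Liquid Lowering: [ipukuliw] → [ipukoliw]
B Regressive Voicing Assimilation: no change — [ipukoliw]
C Nasal Assimilation: no change — [ipukoliw]
D Initial Consonant Epenthesis: [ipukoliw] → [tipukoliw]
E Syncope: [tipukoliw] → [tpkolw]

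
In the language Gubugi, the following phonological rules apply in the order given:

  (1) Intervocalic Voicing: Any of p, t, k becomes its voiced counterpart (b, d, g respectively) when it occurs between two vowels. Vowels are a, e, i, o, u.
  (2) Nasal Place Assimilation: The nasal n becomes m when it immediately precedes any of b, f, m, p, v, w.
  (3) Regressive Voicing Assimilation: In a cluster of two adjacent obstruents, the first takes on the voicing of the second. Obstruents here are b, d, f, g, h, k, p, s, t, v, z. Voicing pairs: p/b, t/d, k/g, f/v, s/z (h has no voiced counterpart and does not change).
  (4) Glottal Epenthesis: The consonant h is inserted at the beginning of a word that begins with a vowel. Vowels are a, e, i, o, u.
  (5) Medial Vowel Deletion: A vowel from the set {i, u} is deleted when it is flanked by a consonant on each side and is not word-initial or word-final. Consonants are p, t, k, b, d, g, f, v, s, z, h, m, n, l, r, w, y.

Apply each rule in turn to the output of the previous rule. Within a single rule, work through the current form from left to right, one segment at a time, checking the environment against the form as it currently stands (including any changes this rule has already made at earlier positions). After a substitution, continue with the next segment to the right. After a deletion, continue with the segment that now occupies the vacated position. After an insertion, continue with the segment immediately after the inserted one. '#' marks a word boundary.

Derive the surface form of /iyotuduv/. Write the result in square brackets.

(1) Intervocalic Voicing: [iyotuduv] → [iyoduduv]
(2) Nasal Place Assimilation: no change — [iyoduduv]
(3) Regressive Voicing Assimilation: no change — [iyoduduv]
(4) Glottal Epenthesis: [iyoduduv] → [hiyoduduv]
(5) Medial Vowel Deletion: [hiyoduduv] → [hyoddv]

[hyoddv]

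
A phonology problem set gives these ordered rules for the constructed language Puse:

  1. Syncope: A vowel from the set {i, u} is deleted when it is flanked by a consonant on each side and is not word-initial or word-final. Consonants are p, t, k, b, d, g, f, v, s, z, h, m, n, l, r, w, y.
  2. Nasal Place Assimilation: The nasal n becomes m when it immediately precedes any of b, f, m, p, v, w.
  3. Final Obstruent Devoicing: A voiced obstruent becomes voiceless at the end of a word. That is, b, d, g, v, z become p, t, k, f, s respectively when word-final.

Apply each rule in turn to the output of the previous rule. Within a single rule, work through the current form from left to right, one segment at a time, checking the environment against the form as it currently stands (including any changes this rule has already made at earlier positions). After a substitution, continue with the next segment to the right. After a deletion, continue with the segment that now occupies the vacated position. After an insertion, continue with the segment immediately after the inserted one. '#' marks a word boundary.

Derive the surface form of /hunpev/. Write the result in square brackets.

1 Syncope: [hunpev] → [hnpev]
2 Nasal Place Assimilation: [hnpev] → [hmpev]
3 Final Obstruent Devoicing: [hmpev] → [hmpef]

[hmpef]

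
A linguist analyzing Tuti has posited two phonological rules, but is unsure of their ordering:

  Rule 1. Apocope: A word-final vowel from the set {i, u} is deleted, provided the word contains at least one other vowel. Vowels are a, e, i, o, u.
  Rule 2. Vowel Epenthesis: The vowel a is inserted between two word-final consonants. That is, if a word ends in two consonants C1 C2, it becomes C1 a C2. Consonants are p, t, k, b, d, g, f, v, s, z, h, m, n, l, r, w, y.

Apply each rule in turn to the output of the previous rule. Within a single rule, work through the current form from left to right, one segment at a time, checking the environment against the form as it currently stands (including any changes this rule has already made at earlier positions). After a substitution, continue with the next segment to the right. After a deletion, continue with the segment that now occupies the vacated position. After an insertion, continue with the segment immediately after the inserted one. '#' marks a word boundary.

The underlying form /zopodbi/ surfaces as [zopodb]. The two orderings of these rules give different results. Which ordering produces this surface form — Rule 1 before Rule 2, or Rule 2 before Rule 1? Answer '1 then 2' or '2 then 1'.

Order 1 then 2:
  1 Apocope: [zopodbi] → [zopodb]
  2 Vowel Epenthesis: [zopodb] → [zopodab]
  result: [zopodab]
Order 2 then 1:
  2 Vowel Epenthesis: no change — [zopodbi]
  1 Apocope: [zopodbi] → [zopodb]
  result: [zopodb]

2 then 1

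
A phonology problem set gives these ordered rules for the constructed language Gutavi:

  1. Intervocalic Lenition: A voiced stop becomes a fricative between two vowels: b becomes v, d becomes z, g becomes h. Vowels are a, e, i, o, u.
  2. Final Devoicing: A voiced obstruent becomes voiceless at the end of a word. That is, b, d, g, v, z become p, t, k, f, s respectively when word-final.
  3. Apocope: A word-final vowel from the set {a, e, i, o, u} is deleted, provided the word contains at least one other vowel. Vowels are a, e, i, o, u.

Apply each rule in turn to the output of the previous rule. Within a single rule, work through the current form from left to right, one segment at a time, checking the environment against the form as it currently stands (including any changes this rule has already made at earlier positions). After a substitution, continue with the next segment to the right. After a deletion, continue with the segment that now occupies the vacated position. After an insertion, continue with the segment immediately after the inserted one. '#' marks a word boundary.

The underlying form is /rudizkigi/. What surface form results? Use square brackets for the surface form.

1 Intervocalic Lenition: [rudizkigi] → [ruzizkihi]
2 Final Devoicing: no change — [ruzizkihi]
3 Apocope: [ruzizkihi] → [ruzizkih]

[ruzizkih]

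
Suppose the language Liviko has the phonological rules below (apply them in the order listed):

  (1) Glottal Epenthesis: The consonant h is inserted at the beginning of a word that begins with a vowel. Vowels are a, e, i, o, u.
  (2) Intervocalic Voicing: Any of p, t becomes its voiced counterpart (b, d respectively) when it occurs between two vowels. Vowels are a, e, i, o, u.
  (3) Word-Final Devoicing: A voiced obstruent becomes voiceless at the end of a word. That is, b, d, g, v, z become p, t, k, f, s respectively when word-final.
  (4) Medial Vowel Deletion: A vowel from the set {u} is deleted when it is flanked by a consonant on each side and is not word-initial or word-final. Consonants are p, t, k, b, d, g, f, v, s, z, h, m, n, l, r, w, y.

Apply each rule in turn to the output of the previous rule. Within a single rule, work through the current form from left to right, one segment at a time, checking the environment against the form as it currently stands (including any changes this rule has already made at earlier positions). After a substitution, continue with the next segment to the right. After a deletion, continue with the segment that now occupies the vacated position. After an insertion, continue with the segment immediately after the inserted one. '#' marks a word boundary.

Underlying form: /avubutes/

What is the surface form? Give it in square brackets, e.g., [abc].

(1) Glottal Epenthesis: [avubutes] → [havubutes]
(2) Intervocalic Voicing: [havubutes] → [havubudes]
(3) Word-Final Devoicing: no change — [havubudes]
(4) Medial Vowel Deletion: [havubudes] → [havbdes]

[havbdes]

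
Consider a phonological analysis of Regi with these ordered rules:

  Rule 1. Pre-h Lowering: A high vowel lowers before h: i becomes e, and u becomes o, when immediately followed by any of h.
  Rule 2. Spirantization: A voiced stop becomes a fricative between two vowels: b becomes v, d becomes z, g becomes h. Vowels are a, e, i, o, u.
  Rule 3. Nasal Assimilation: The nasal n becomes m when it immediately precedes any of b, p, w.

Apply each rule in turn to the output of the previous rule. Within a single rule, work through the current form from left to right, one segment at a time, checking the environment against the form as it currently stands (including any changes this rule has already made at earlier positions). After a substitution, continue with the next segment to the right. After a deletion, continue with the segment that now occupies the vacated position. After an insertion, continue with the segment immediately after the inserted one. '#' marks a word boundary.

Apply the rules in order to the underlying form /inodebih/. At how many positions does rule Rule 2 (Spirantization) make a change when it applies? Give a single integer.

Rule 1 Pre-h Lowering: [inodebih] → [inodebeh]
Rule 2 Spirantization: [inodebeh] → [inozeveh]
Rule 3 Nasal Assimilation: no change — [inozeveh]
Rule Rule 2 changed 2 position(s).

2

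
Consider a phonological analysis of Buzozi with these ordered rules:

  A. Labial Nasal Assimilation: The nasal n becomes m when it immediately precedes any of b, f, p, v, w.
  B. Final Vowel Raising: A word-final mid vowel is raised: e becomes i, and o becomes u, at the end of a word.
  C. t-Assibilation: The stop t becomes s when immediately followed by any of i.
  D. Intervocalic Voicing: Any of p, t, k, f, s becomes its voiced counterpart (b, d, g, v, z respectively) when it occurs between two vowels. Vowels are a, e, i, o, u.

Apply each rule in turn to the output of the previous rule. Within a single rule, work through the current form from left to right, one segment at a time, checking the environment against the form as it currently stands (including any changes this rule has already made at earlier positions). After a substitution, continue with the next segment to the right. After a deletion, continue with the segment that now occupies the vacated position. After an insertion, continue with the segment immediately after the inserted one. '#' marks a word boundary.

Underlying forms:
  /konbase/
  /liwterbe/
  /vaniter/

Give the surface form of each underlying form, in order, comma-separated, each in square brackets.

/konbase/:
  A Labial Nasal Assimilation: [konbase] → [kombase]
  B Final Vowel Raising: [kombase] → [kombasi]
  C t-Assibilation: no change — [kombasi]
  D Intervocalic Voicing: [kombasi] → [kombazi]
/liwterbe/:
  A Labial Nasal Assimilation: no change — [liwterbe]
  B Final Vowel Raising: [liwterbe] → [liwterbi]
  C t-Assibilation: no change — [liwterbi]
  D Intervocalic Voicing: no change — [liwterbi]
/vaniter/:
  A Labial Nasal Assimilation: no change — [vaniter]
  B Final Vowel Raising: no change — [vaniter]
  C t-Assibilation: no change — [vaniter]
  D Intervocalic Voicing: [vaniter] → [vanider]

[kombazi], [liwterbi], [vanider]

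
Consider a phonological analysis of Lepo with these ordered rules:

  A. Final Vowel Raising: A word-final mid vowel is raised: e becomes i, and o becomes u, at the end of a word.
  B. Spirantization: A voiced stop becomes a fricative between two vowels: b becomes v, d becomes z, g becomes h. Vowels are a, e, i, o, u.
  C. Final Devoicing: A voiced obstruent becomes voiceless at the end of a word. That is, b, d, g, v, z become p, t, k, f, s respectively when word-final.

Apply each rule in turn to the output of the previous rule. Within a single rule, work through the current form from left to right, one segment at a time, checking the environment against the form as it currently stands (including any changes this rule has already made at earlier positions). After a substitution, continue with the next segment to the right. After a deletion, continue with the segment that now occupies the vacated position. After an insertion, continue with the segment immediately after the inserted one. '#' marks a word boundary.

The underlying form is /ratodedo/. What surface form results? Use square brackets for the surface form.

[ratozezu]

A Final Vowel Raising: [ratodedo] → [ratodedu]
B Spirantization: [ratodedu] → [ratozezu]
C Final Devoicing: no change — [ratozezu]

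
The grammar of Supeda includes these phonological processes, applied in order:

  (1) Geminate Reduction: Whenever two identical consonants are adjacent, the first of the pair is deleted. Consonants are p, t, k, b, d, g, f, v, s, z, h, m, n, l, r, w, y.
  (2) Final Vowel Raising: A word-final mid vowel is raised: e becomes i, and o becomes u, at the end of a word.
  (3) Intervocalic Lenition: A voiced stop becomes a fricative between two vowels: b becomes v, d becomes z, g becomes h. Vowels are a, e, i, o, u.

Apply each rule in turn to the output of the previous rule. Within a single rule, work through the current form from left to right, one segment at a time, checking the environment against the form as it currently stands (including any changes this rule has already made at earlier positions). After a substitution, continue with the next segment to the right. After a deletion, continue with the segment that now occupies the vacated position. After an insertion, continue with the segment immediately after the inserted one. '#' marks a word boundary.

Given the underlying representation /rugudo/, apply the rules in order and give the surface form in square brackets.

[ruhuzu]

(1) Geminate Reduction: no change — [rugudo]
(2) Final Vowel Raising: [rugudo] → [rugudu]
(3) Intervocalic Lenition: [rugudu] → [ruhuzu]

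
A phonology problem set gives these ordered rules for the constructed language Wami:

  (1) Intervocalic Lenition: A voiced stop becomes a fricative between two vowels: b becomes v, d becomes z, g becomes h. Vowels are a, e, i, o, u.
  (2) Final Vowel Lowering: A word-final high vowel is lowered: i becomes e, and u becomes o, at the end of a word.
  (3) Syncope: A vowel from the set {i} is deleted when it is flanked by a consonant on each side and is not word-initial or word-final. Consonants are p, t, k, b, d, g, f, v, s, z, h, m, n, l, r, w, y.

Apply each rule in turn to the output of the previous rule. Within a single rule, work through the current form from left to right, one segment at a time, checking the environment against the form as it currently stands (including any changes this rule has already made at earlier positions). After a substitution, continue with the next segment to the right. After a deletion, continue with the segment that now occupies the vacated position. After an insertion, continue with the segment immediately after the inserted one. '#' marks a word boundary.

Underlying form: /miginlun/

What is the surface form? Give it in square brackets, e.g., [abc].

(1) Intervocalic Lenition: [miginlun] → [mihinlun]
(2) Final Vowel Lowering: no change — [mihinlun]
(3) Syncope: [mihinlun] → [mhnlun]

[mhnlun]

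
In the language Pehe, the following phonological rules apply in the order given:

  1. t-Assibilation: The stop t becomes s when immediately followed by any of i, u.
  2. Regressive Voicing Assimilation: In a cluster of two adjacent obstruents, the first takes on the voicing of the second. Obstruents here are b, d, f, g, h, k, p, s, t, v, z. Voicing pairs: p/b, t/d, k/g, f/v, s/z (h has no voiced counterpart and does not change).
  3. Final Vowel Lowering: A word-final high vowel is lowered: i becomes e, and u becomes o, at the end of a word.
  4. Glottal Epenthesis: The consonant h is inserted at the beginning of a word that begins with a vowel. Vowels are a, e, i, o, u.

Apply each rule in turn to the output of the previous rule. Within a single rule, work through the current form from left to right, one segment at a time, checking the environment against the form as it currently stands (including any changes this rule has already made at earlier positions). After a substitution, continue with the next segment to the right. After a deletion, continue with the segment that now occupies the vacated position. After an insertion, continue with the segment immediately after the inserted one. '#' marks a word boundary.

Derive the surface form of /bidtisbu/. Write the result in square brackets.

[bitsizbo]

1 t-Assibilation: [bidtisbu] → [bidsisbu]
2 Regressive Voicing Assimilation: [bidsisbu] → [bitsizbu]
3 Final Vowel Lowering: [bitsizbu] → [bitsizbo]
4 Glottal Epenthesis: no change — [bitsizbo]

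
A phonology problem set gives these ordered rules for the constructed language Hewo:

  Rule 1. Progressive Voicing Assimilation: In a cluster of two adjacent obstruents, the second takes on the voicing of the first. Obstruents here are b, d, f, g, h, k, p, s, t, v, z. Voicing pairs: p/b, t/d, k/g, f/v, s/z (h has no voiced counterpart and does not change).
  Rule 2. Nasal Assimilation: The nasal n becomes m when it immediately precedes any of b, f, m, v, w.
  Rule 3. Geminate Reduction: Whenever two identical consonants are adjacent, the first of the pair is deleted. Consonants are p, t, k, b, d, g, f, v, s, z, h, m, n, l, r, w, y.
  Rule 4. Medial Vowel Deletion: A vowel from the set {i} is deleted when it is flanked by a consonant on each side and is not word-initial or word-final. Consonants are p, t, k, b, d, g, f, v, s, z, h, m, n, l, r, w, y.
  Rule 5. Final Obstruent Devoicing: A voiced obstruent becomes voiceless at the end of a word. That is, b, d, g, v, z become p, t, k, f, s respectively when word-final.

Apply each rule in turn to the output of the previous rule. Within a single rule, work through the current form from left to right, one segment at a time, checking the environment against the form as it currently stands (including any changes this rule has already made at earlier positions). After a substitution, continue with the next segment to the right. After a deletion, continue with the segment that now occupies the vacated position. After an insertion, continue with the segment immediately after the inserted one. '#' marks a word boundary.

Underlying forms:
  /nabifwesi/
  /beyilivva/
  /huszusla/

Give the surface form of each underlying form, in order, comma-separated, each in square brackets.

[nabfwesi], [beylva], [hususla]

/nabifwesi/:
  Rule 1 Progressive Voicing Assimilation: no change — [nabifwesi]
  Rule 2 Nasal Assimilation: no change — [nabifwesi]
  Rule 3 Geminate Reduction: no change — [nabifwesi]
  Rule 4 Medial Vowel Deletion: [nabifwesi] → [nabfwesi]
  Rule 5 Final Obstruent Devoicing: no change — [nabfwesi]
/beyilivva/:
  Rule 1 Progressive Voicing Assimilation: no change — [beyilivva]
  Rule 2 Nasal Assimilation: no change — [beyilivva]
  Rule 3 Geminate Reduction: [beyilivva] → [beyiliva]
  Rule 4 Medial Vowel Deletion: [beyiliva] → [beylva]
  Rule 5 Final Obstruent Devoicing: no change — [beylva]
/huszusla/:
  Rule 1 Progressive Voicing Assimilation: [huszusla] → [hussusla]
  Rule 2 Nasal Assimilation: no change — [hussusla]
  Rule 3 Geminate Reduction: [hussusla] → [hususla]
  Rule 4 Medial Vowel Deletion: no change — [hususla]
  Rule 5 Final Obstruent Devoicing: no change — [hususla]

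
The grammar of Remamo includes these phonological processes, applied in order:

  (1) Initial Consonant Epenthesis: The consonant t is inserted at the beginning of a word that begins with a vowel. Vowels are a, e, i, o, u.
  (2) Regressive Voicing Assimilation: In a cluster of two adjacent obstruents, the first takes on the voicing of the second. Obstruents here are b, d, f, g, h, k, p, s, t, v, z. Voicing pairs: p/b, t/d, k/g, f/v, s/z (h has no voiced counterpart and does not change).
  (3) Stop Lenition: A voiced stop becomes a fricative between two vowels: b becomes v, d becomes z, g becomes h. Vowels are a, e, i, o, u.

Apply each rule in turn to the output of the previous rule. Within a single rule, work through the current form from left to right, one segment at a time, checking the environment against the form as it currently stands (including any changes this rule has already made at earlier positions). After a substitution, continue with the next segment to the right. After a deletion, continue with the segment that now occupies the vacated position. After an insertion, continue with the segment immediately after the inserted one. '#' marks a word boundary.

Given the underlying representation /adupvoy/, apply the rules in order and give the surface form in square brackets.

(1) Initial Consonant Epenthesis: [adupvoy] → [tadupvoy]
(2) Regressive Voicing Assimilation: [tadupvoy] → [tadubvoy]
(3) Stop Lenition: [tadubvoy] → [tazubvoy]

[tazubvoy]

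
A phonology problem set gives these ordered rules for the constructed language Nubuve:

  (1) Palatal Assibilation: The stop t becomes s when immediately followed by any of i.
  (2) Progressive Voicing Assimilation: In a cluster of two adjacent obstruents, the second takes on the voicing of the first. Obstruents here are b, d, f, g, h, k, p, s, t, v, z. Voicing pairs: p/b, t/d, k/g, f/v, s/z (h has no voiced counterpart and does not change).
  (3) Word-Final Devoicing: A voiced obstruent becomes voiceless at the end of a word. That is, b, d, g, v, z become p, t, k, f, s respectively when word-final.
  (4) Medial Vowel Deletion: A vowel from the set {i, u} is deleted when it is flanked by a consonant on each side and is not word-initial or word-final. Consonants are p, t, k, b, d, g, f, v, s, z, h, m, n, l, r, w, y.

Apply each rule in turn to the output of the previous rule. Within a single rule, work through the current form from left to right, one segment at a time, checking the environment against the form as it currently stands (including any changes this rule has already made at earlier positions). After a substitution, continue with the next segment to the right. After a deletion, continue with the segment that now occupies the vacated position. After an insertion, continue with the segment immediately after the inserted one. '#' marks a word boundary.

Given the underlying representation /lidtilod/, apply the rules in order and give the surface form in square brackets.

(1) Palatal Assibilation: [lidtilod] → [lidsilod]
(2) Progressive Voicing Assimilation: [lidsilod] → [lidzilod]
(3) Word-Final Devoicing: [lidzilod] → [lidzilot]
(4) Medial Vowel Deletion: [lidzilot] → [ldzlot]

[ldzlot]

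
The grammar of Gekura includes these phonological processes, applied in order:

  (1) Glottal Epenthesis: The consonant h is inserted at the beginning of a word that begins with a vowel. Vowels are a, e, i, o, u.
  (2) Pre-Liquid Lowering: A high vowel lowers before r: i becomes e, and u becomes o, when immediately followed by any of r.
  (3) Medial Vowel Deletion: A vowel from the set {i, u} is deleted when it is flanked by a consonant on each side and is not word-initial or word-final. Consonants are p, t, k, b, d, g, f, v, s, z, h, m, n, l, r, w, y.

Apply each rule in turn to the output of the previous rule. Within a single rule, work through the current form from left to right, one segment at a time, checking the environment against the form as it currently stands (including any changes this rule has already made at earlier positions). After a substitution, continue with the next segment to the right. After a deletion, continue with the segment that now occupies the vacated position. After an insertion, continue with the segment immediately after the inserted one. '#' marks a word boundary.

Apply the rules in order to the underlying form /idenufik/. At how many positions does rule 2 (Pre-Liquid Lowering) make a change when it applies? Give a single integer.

(1) Glottal Epenthesis: [idenufik] → [hidenufik]
(2) Pre-Liquid Lowering: no change — [hidenufik]
(3) Medial Vowel Deletion: [hidenufik] → [hdenfk]
Rule 2 changed 0 position(s).

0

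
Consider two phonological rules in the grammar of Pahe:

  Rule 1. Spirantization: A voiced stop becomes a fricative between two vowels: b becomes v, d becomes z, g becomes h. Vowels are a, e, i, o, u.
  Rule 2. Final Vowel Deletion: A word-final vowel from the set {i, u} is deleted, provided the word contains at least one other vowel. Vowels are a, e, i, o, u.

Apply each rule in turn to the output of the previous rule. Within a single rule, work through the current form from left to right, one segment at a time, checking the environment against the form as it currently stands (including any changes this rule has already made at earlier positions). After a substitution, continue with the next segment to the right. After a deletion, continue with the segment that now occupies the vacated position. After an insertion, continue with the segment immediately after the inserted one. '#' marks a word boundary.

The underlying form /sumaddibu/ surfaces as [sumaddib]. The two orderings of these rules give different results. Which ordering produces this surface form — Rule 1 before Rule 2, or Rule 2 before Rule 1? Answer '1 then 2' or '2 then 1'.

Order 1 then 2:
  1 Spirantization: [sumaddibu] → [sumaddivu]
  2 Final Vowel Deletion: [sumaddivu] → [sumaddiv]
  result: [sumaddiv]
Order 2 then 1:
  2 Final Vowel Deletion: [sumaddibu] → [sumaddib]
  1 Spirantization: no change — [sumaddib]
  result: [sumaddib]

2 then 1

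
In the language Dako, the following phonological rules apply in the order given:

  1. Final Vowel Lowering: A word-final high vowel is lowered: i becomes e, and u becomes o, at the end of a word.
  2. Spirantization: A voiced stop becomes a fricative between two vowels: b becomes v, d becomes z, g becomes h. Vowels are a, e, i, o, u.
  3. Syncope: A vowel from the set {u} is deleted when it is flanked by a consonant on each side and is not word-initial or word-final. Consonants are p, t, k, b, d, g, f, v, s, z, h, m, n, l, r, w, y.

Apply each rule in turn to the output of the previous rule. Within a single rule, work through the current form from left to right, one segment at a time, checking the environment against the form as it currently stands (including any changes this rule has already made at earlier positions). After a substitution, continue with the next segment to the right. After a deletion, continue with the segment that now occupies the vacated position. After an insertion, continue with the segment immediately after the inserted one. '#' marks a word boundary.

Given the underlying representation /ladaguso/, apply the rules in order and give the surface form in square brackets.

[lazahso]

1 Final Vowel Lowering: no change — [ladaguso]
2 Spirantization: [ladaguso] → [lazahuso]
3 Syncope: [lazahuso] → [lazahso]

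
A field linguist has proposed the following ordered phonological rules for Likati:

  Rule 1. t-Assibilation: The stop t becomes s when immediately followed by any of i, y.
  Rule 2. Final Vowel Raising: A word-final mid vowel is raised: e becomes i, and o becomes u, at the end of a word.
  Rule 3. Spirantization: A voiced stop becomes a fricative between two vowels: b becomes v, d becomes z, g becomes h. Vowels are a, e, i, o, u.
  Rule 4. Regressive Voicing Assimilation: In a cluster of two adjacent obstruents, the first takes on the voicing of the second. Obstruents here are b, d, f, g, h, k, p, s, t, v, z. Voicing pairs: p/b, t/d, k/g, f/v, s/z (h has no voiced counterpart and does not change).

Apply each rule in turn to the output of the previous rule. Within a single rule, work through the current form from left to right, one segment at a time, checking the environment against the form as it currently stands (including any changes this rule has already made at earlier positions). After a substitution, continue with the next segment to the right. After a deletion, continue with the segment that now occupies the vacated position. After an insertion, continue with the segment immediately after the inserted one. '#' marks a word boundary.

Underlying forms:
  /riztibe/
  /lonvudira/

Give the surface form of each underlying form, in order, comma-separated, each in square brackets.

/riztibe/:
  Rule 1 t-Assibilation: [riztibe] → [rizsibe]
  Rule 2 Final Vowel Raising: [rizsibe] → [rizsibi]
  Rule 3 Spirantization: [rizsibi] → [rizsivi]
  Rule 4 Regressive Voicing Assimilation: [rizsivi] → [rissivi]
/lonvudira/:
  Rule 1 t-Assibilation: no change — [lonvudira]
  Rule 2 Final Vowel Raising: no change — [lonvudira]
  Rule 3 Spirantization: [lonvudira] → [lonvuzira]
  Rule 4 Regressive Voicing Assimilation: no change — [lonvuzira]

[rissivi], [lonvuzira]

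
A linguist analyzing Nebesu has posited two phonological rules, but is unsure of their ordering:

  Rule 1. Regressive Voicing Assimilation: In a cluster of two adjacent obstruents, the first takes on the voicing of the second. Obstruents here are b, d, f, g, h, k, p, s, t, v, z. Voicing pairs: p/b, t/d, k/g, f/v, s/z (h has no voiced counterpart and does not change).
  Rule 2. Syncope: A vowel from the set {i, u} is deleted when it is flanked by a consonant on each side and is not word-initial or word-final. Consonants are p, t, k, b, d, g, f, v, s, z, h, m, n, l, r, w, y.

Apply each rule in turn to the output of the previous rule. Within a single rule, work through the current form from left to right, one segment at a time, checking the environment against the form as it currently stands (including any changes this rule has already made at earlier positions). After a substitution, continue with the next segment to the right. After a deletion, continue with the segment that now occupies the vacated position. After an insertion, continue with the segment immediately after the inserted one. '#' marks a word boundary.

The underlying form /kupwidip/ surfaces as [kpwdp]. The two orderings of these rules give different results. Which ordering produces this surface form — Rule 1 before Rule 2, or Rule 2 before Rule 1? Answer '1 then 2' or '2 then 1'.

Order 1 then 2:
  1 Regressive Voicing Assimilation: no change — [kupwidip]
  2 Syncope: [kupwidip] → [kpwdp]
  result: [kpwdp]
Order 2 then 1:
  2 Syncope: [kupwidip] → [kpwdp]
  1 Regressive Voicing Assimilation: [kpwdp] → [kpwtp]
  result: [kpwtp]

1 then 2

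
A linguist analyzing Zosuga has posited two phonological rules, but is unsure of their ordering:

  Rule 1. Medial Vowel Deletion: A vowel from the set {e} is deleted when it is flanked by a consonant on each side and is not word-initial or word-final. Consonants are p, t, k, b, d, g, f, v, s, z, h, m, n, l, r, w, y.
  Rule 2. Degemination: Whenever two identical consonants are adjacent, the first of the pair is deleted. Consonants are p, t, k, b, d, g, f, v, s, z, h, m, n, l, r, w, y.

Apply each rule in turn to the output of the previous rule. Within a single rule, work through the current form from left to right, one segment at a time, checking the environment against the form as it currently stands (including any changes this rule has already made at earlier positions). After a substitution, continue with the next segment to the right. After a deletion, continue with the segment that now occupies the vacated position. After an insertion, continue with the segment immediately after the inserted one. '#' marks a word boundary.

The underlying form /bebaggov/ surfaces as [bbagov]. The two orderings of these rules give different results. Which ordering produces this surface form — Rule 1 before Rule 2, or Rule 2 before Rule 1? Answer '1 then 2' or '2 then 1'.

Order 1 then 2:
  1 Medial Vowel Deletion: [bebaggov] → [bbaggov]
  2 Degemination: [bbaggov] → [bagov]
  result: [bagov]
Order 2 then 1:
  2 Degemination: [bebaggov] → [bebagov]
  1 Medial Vowel Deletion: [bebagov] → [bbagov]
  result: [bbagov]

2 then 1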